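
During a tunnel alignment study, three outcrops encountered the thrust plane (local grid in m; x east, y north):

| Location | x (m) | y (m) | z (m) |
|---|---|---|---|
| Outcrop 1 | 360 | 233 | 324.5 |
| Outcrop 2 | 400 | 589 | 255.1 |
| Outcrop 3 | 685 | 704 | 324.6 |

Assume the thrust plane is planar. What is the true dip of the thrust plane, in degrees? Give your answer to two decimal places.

Two edge vectors: Outcrop 1→Outcrop 2 = (40, 356, -69.4), Outcrop 1→Outcrop 3 = (325, 471, 0.1).
Normal n = (Outcrop 1→Outcrop 2) × (Outcrop 1→Outcrop 3) = (32723, -22559, -96860).
So ∂z/∂x = −n_x/n_z = 0.33784 and ∂z/∂y = −n_y/n_z = −0.23290.
Gradient magnitude |∇z| = √(a² + b²) = √(0.11413 + 0.05424) = 0.41034.
True dip = arctan(0.41034) = 22.31°, dipping toward NW (azimuth ≈ 305°).

22.31°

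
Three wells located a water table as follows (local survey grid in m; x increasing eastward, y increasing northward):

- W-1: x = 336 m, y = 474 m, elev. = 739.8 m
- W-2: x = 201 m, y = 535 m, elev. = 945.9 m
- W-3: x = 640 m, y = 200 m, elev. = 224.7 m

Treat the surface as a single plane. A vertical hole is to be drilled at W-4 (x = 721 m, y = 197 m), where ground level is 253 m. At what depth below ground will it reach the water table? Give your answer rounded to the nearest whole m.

139 m

Let the plane be z = a·x + b·y + c.
W-2−W-1: −135a + 61b = 206.1;  W-3−W-1: 304a − 274b = −515.1.
Solving gives a = −1.35803, b = 0.37320.
Then c = 739.8 − a·336 − b·474 = 1019.20.
At (721, 197): z_contact = −979.1 + 73.5 + 1019.20 = 113.6 m.
Depth below ground = 253 − 113.6 = 139 m.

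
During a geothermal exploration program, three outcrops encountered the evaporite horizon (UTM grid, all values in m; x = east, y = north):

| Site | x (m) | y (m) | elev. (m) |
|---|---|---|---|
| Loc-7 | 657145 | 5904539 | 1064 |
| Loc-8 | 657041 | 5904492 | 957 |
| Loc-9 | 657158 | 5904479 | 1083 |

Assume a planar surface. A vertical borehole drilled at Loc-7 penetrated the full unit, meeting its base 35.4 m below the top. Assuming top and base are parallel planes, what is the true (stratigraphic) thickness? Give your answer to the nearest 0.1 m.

Let the plane be z = a·x + b·y + c.
Loc-8−Loc-7: −104a − 47b = −107;  Loc-9−Loc-7: 13a − 60b = 19.
Solving gives a = 1.06744, b = −0.08539.
|∇z| = √(a²+b²) = 1.07085, so dip δ = arctan(1.07085) = 46.96°.
True thickness = vertical thickness × cos δ = 35.4 × cos 46.96° = 24.2 m.

24.2 m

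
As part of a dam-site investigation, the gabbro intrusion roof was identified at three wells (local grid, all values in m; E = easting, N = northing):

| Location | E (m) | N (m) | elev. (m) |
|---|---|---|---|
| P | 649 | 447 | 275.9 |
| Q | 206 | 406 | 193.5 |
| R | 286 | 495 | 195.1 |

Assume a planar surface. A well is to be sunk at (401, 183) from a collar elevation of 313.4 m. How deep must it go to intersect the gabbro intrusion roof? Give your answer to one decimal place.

44.4 m

Two edge vectors: P→Q = (-443, -41, -82.4), P→R = (-363, 48, -80.8).
Normal n = (P→Q) × (P→R) = (7268, -5883.2, -36147).
So ∂z/∂E = −n_x/n_z = 0.20107 and ∂z/∂N = −n_y/n_z = −0.16276.
Intercept c from P: 275.9 − 130.49 + 72.75 = 218.16.
At (401, 183): z_contact = 80.63 − 29.78 + 218.16 = 269.00 m.
Depth below ground = 313.4 − 269.00 = 44.4 m.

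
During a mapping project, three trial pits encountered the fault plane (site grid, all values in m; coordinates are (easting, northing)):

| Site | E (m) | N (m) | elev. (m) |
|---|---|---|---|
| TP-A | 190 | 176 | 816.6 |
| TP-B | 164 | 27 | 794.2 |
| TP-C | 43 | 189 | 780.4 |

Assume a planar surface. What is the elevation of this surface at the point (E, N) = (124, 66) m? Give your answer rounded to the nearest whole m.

Let the plane be z = a·E + b·N + c.
TP-B−TP-A: −26a − 149b = −22.4;  TP-C−TP-A: −147a + 13b = −36.2.
Solving gives a = 0.25561, b = 0.10573.
Then c = 816.6 − a·190 − b·176 = 749.43.
At (124, 66): z = 31.7 + 7.0 + 749.43 = 788.1 m.

788 m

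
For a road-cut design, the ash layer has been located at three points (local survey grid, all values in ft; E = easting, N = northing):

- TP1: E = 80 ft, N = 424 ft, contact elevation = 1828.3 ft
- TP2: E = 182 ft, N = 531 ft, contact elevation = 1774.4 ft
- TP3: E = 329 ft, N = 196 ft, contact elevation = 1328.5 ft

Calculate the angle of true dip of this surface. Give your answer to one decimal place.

Let the plane be z = a·E + b·N + c.
TP2−TP1: 102a + 107b = −53.9;  TP3−TP1: 249a − 228b = −499.8.
Solving gives a = −1.31802, b = 0.75269.
Gradient magnitude |∇z| = √(a² + b²) = √(1.73717 + 0.56654) = 1.51780.
True dip = arctan(1.51780) = 56.6°, dipping toward ESE (azimuth ≈ 120°).

56.6°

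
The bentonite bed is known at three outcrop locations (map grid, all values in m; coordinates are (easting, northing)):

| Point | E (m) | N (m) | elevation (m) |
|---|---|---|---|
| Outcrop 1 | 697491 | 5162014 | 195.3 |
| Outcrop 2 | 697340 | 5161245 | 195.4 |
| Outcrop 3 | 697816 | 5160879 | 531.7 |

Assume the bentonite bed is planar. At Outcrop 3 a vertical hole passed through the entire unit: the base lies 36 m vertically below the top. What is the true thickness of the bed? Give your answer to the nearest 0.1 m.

30.5 m

Let the plane be z = a·E + b·N + c.
Outcrop 2−Outcrop 1: −151a − 769b = 0.1;  Outcrop 3−Outcrop 1: 325a − 1135b = 336.4.
Solving gives a = 0.61375, b = −0.12064.
|∇z| = √(a²+b²) = 0.62549, so dip δ = arctan(0.62549) = 32.03°.
True thickness = vertical thickness × cos δ = 36 × cos 32.03° = 30.5 m.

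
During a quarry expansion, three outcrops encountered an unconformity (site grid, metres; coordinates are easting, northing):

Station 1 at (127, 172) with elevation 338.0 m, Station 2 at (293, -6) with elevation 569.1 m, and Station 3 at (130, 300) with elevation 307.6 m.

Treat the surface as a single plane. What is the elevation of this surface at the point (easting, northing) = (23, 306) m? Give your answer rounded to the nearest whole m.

Let the plane be z = a·easting + b·northing + c.
Station 2−Station 1: 166a − 178b = 231.1;  Station 3−Station 1: 3a + 128b = −30.4.
Solving gives a = 1.10961, b = −0.26351.
Then c = 338 − a·127 − b·172 = 242.40.
At (23, 306): z = 25.5 − 80.6 + 242.40 = 187.3 m.

187 m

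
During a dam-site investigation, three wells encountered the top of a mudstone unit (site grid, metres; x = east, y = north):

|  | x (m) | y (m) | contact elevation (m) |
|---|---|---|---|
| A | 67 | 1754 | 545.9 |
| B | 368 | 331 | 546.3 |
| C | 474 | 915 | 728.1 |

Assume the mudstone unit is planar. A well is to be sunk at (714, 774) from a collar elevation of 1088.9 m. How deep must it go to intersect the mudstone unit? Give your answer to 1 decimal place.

Let the plane be z = a·x + b·y + c.
B−A: 301a − 1423b = 0.4;  C−A: 407a − 839b = 182.2.
Solving gives a = 0.792767, b = 0.167409.
Then c = 545.9 − a·67 − b·1754 = 199.15.
At (714, 774): z_contact = 566.04 + 129.57 + 199.15 = 894.76 m.
Depth below ground = 1088.9 − 894.76 = 194.1 m.

194.1 m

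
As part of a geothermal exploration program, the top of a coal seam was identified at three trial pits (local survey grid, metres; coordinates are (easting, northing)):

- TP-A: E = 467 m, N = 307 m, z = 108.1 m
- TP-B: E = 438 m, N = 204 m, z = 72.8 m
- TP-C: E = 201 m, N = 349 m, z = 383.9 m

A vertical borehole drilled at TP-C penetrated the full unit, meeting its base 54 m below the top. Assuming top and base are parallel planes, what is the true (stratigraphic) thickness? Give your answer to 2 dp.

35.96 m

Two edge vectors: TP-A→TP-B = (-29, -103, -35.3), TP-A→TP-C = (-266, 42, 275.8).
Normal n = (TP-A→TP-B) × (TP-A→TP-C) = (-26924.8, 17388, -28616).
So ∂z/∂E = −n_x/n_z = −0.94090 and ∂z/∂N = −n_y/n_z = 0.60763.
|∇z| = √(a²+b²) = 1.12005, so dip δ = arctan(1.12005) = 48.24°.
True thickness = vertical thickness × cos δ = 54 × cos 48.24° = 35.96 m.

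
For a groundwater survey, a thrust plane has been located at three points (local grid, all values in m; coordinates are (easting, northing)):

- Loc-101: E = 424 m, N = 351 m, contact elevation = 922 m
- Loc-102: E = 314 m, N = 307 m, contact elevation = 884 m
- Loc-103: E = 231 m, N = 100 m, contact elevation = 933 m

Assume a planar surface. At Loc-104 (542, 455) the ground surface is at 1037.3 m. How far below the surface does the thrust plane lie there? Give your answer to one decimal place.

99.9 m

Two edge vectors: Loc-101→Loc-102 = (-110, -44, -38), Loc-101→Loc-103 = (-193, -251, 11).
Normal n = (Loc-101→Loc-102) × (Loc-101→Loc-103) = (-10022, 8544, 19118).
So ∂z/∂E = −n_x/n_z = 0.52422 and ∂z/∂N = −n_y/n_z = −0.44691.
Intercept c from Loc-101: 922 − 222.27 + 156.86 = 856.60.
At (542, 455): z_contact = 284.13 − 203.34 + 856.60 = 937.38 m.
Depth below ground = 1037.3 − 937.38 = 99.9 m.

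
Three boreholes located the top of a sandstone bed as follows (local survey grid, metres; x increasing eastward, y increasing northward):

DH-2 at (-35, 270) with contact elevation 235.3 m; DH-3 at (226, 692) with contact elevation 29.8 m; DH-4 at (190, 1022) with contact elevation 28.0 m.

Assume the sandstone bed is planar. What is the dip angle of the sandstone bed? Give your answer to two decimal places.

Two edge vectors: DH-2→DH-3 = (261, 422, -205.5), DH-2→DH-4 = (225, 752, -207.3).
Normal n = (DH-2→DH-3) × (DH-2→DH-4) = (67055.4, 7867.8, 101322).
So ∂z/∂x = −n_x/n_z = −0.66180 and ∂z/∂y = −n_y/n_z = −0.07765.
Gradient magnitude |∇z| = √(a² + b²) = √(0.43799 + 0.00603) = 0.66634.
True dip = arctan(0.66634) = 33.68°, dipping toward E (azimuth ≈ 083°).

33.68°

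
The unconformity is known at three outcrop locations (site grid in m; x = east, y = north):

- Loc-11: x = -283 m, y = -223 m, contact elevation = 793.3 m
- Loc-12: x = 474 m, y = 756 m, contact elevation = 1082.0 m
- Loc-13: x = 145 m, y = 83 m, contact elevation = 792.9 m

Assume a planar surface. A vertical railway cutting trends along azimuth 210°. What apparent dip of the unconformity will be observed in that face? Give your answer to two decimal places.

18.56°

Two edge vectors: Loc-11→Loc-12 = (757, 979, 288.7), Loc-11→Loc-13 = (428, 306, -0.4).
Normal n = (Loc-11→Loc-12) × (Loc-11→Loc-13) = (-88733.8, 123866.4, -187370).
So ∂z/∂x = −n_x/n_z = −0.47358 and ∂z/∂y = −n_y/n_z = 0.66108.
Unit vector along 210° is (sin 210°, cos 210°) = (-0.5000, -0.8660).
Slope in that direction = a·(-0.5000) + b·(-0.8660) = −0.33572.
Apparent dip = arctan|0.33572| = 18.56° (true dip is 39.1°, so apparent ≤ true as expected).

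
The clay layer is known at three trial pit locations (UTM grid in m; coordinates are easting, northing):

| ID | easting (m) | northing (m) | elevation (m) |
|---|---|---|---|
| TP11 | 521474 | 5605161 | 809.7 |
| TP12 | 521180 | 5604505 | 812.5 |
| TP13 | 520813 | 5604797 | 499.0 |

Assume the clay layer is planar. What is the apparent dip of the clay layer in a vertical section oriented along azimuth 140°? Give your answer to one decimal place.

31.9°

Let the plane be z = a·easting + b·northing + c.
TP12−TP11: −294a − 656b = 2.8;  TP13−TP11: −661a − 364b = −310.7.
Solving gives a = 0.62718, b = −0.28535.
Unit vector along 140° is (sin 140°, cos 140°) = (0.6428, -0.7660).
Slope in that direction = a·(0.6428) + b·(-0.7660) = 0.62174.
Apparent dip = arctan|0.62174| = 31.9° (true dip is 34.6°, so apparent ≤ true as expected).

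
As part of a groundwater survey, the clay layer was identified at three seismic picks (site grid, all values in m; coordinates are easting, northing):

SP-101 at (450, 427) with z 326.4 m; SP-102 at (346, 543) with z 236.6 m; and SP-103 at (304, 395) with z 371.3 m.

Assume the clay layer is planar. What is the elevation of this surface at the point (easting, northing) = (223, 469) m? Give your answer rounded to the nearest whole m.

316 m

Two edge vectors: SP-101→SP-102 = (-104, 116, -89.8), SP-101→SP-103 = (-146, -32, 44.9).
Normal n = (SP-101→SP-102) × (SP-101→SP-103) = (2334.8, 17780.4, 20264).
So ∂z/∂easting = −n_x/n_z = −0.11522 and ∂z/∂northing = −n_y/n_z = −0.87744.
Intercept c from SP-101: 326.4 + 51.85 + 374.67 = 752.91.
At (223, 469): z = −25.7 − 411.5 + 752.91 = 315.7 m.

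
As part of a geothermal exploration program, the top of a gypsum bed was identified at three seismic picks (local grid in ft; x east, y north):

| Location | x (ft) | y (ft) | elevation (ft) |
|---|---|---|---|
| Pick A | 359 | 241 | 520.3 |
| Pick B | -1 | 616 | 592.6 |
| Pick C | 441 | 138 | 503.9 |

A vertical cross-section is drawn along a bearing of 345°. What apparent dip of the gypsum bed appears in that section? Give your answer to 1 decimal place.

2.8°

Let the plane be z = a·x + b·y + c.
Pick B−Pick A: −360a + 375b = 72.3;  Pick C−Pick A: 82a − 103b = −16.4.
Solving gives a = −0.20488, b = −0.00389.
Unit vector along 345° is (sin 345°, cos 345°) = (-0.2588, 0.9659).
Slope in that direction = a·(-0.2588) + b·(0.9659) = 0.04927.
Apparent dip = arctan|0.04927| = 2.8° (true dip is 11.6°, so apparent ≤ true as expected).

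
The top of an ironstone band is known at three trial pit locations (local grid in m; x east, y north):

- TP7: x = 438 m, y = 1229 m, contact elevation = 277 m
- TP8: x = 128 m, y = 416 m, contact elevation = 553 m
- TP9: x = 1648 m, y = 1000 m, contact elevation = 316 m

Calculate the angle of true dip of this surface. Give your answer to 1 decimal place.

Let the plane be z = a·x + b·y + c.
TP8−TP7: −310a − 813b = 276;  TP9−TP7: 1210a − 229b = 39.
Solving gives a = −0.02986, b = −0.32810.
Gradient magnitude |∇z| = √(a² + b²) = √(0.00089 + 0.10765) = 0.32945.
True dip = arctan(0.32945) = 18.2°, dipping toward N (azimuth ≈ 005°).

18.2°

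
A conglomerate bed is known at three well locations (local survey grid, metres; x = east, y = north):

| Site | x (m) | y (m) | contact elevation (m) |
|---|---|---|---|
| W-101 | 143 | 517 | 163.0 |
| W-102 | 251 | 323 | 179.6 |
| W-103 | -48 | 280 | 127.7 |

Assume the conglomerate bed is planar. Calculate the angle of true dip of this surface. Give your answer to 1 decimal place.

9.8°

Two edge vectors: W-101→W-102 = (108, -194, 16.6), W-101→W-103 = (-191, -237, -35.3).
Normal n = (W-101→W-102) × (W-101→W-103) = (10782.4, 641.8, -62650).
So ∂z/∂x = −n_x/n_z = 0.17211 and ∂z/∂y = −n_y/n_z = 0.01024.
Gradient magnitude |∇z| = √(a² + b²) = √(0.02962 + 0.00010) = 0.17241.
True dip = arctan(0.17241) = 9.8°, dipping toward W (azimuth ≈ 267°).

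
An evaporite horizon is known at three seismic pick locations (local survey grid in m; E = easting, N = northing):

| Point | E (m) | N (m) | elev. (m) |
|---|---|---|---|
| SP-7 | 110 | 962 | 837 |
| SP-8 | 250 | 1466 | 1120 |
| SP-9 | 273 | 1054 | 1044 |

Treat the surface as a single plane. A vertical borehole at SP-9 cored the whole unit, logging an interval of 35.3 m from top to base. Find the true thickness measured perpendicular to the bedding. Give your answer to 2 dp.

Two edge vectors: SP-7→SP-8 = (140, 504, 283), SP-7→SP-9 = (163, 92, 207).
Normal n = (SP-7→SP-8) × (SP-7→SP-9) = (78292, 17149, -69272).
So ∂z/∂E = −n_x/n_z = 1.13021 and ∂z/∂N = −n_y/n_z = 0.24756.
|∇z| = √(a²+b²) = 1.15701, so dip δ = arctan(1.15701) = 49.16°.
True thickness = vertical thickness × cos δ = 35.3 × cos 49.16° = 23.08 m.

23.08 m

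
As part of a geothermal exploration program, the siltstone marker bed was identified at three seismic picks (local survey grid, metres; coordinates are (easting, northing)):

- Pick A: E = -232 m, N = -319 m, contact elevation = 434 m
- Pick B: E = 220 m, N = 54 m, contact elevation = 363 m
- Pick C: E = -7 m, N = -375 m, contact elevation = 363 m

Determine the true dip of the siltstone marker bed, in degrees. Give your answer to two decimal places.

17.51°

Let the plane be z = a·E + b·N + c.
Pick B−Pick A: 452a + 373b = −71;  Pick C−Pick A: 225a − 56b = −71.
Solving gives a = −0.27883, b = 0.14754.
Gradient magnitude |∇z| = √(a² + b²) = √(0.07775 + 0.02177) = 0.31546.
True dip = arctan(0.31546) = 17.51°, dipping toward ESE (azimuth ≈ 118°).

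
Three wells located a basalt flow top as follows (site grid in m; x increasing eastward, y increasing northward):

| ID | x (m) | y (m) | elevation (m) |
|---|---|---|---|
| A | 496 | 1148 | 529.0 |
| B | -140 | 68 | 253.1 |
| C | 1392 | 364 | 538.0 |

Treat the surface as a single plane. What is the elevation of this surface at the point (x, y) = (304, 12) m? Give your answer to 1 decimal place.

Two edge vectors: A→B = (-636, -1080, -275.9), A→C = (896, -784, 9).
Normal n = (A→B) × (A→C) = (-226025.6, -241482.4, 1466304).
So ∂z/∂x = −n_x/n_z = 0.154146 and ∂z/∂y = −n_y/n_z = 0.164688.
Intercept c from A: 529 − 76.46 − 189.06 = 263.48.
At (304, 12): z = 46.9 + 2.0 + 263.48 = 312.3 m.

312.3 m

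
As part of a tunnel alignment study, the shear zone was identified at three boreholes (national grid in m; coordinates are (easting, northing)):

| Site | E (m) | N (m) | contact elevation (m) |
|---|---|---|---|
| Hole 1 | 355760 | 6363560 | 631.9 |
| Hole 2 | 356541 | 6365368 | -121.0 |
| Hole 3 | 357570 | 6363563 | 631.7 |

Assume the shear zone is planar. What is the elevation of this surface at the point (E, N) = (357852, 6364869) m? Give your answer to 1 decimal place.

Two edge vectors: Hole 1→Hole 2 = (781, 1808, -752.9), Hole 1→Hole 3 = (1810, 3, -0.2).
Normal n = (Hole 1→Hole 2) × (Hole 1→Hole 3) = (1897.1, -1362592.8, -3270137).
So ∂z/∂E = −n_x/n_z = 0.000580129 and ∂z/∂N = −n_y/n_z = −0.416677589.
Intercept c from Hole 1: 631.9 − 206.39 + 2651552.84 = 2651978.35.
At (357852, 6364869): z = 207.6 − 2652098.3 + 2651978.35 = 87.7 m.

87.7 m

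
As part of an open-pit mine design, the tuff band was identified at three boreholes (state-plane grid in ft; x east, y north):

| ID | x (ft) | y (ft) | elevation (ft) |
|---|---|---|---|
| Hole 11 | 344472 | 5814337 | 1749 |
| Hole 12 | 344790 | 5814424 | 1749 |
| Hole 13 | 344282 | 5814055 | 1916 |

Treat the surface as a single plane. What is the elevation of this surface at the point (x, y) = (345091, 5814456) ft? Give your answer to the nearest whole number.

Let the plane be z = a·x + b·y + c.
Hole 12−Hole 11: 318a + 87b = 0;  Hole 13−Hole 11: −190a − 282b = 167.
Solving gives a = 0.19863014, b = −0.72602740.
Then c = 1749 − a·344472 − b·5814337 = 4154694.44.
At (345091, 5814456): z = 68545.5 − 4221454.4 + 4154694.44 = 1785.6 ft.

1786 ft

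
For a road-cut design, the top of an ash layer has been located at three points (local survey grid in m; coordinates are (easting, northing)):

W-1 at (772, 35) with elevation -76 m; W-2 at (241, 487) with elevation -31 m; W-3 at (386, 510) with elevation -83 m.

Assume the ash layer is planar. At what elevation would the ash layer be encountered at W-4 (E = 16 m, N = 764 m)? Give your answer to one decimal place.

-35.1 m

Let the plane be z = a·E + b·N + c.
W-2−W-1: −531a + 452b = 45;  W-3−W-1: −386a + 475b = −7.
Solving gives a = −0.31560, b = −0.27120.
Then c = -76 − a·772 − b·35 = 177.14.
At (16, 764): z = −5.0 − 207.2 + 177.14 = -35.1 m.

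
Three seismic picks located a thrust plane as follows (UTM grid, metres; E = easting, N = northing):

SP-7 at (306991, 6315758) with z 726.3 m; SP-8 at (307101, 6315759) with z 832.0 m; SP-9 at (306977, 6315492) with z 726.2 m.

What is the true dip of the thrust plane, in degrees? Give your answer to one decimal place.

Two edge vectors: SP-7→SP-8 = (110, 1, 105.7), SP-7→SP-9 = (-14, -266, -0.1).
Normal n = (SP-7→SP-8) × (SP-7→SP-9) = (28116.1, -1468.8, -29246).
So ∂z/∂E = −n_x/n_z = 0.96137 and ∂z/∂N = −n_y/n_z = −0.05022.
Gradient magnitude |∇z| = √(a² + b²) = √(0.92422 + 0.00252) = 0.96268.
True dip = arctan(0.96268) = 43.9°, dipping toward W (azimuth ≈ 273°).

43.9°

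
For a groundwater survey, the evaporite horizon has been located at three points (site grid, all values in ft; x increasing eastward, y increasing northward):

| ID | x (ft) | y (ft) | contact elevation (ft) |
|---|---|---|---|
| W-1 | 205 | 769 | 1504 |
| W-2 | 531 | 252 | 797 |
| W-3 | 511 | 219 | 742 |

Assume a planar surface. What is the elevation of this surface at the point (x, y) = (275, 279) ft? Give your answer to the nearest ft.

776 ft

Let the plane be z = a·x + b·y + c.
W-2−W-1: 326a − 517b = −707;  W-3−W-1: 306a − 550b = −762.
Solving gives a = 0.24192, b = 1.52005.
Then c = 1504 − a·205 − b·769 = 285.49.
At (275, 279): z = 66.5 + 424.1 + 285.49 = 776.1 ft.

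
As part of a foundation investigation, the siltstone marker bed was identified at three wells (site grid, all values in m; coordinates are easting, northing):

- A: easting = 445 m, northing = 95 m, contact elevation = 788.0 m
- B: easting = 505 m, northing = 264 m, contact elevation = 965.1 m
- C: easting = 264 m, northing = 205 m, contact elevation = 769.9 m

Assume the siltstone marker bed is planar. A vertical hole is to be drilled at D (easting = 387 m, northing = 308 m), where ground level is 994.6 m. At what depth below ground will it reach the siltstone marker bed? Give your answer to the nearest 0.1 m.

Two edge vectors: A→B = (60, 169, 177.1), A→C = (-181, 110, -18.1).
Normal n = (A→B) × (A→C) = (-22539.9, -30969.1, 37189).
So ∂z/∂easting = −n_x/n_z = 0.60609 and ∂z/∂northing = −n_y/n_z = 0.83275.
Intercept c from A: 788 − 269.71 − 79.11 = 439.18.
At (387, 308): z_contact = 234.56 + 256.49 + 439.18 = 930.22 m.
Depth below ground = 994.6 − 930.22 = 64.4 m.

64.4 m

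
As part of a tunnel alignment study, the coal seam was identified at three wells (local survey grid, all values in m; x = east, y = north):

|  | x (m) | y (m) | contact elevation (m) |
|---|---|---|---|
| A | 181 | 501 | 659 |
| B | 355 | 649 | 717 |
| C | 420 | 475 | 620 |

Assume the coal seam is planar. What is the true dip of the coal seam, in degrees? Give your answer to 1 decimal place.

Let the plane be z = a·x + b·y + c.
B−A: 174a + 148b = 58;  C−A: 239a − 26b = −39.
Solving gives a = −0.10688, b = 0.51755.
Gradient magnitude |∇z| = √(a² + b²) = √(0.01142 + 0.26785) = 0.52847.
True dip = arctan(0.52847) = 27.9°, dipping toward SSE (azimuth ≈ 168°).

27.9°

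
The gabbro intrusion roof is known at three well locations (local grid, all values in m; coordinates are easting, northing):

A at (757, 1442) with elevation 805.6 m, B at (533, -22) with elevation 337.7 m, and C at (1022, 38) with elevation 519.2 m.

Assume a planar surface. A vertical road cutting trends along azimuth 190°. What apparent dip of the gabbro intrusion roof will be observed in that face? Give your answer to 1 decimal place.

17.9°

Two edge vectors: A→B = (-224, -1464, -467.9), A→C = (265, -1404, -286.4).
Normal n = (A→B) × (A→C) = (-237642, -188147.1, 702456).
So ∂z/∂easting = −n_x/n_z = 0.33830 and ∂z/∂northing = −n_y/n_z = 0.26784.
Unit vector along 190° is (sin 190°, cos 190°) = (-0.1736, -0.9848).
Slope in that direction = a·(-0.1736) + b·(-0.9848) = −0.32252.
Apparent dip = arctan|0.32252| = 17.9° (true dip is 23.3°, so apparent ≤ true as expected).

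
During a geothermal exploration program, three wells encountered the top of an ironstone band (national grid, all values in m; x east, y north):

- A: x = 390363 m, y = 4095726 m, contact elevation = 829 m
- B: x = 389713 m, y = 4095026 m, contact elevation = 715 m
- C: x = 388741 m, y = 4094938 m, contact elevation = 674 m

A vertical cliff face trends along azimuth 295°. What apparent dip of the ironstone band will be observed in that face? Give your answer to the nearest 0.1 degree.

Let the plane be z = a·x + b·y + c.
B−A: −650a − 700b = −114;  C−A: −1622a − 788b = −155.
Solving gives a = 0.02996, b = 0.13504.
Unit vector along 295° is (sin 295°, cos 295°) = (-0.9063, 0.4226).
Slope in that direction = a·(-0.9063) + b·(0.4226) = 0.02992.
Apparent dip = arctan|0.02992| = 1.7° (true dip is 7.9°, so apparent ≤ true as expected).

1.7°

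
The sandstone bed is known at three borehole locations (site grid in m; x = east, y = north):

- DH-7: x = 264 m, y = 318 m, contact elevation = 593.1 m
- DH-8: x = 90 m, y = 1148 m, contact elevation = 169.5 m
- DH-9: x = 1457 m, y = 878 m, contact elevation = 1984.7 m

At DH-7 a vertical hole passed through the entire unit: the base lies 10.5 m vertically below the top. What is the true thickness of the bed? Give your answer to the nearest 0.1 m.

6.4 m

Let the plane be z = a·x + b·y + c.
DH-8−DH-7: −174a + 830b = −423.6;  DH-9−DH-7: 1193a + 560b = 1391.6.
Solving gives a = 1.28007, b = −0.24201.
|∇z| = √(a²+b²) = 1.30275, so dip δ = arctan(1.30275) = 52.49°.
True thickness = vertical thickness × cos δ = 10.5 × cos 52.49° = 6.4 m.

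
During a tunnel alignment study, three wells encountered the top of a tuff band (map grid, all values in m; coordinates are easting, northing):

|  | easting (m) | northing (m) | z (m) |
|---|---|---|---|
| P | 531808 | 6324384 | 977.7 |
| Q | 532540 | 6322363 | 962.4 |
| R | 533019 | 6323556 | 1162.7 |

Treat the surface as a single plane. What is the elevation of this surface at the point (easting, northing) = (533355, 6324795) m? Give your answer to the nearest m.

Two edge vectors: P→Q = (732, -2021, -15.3), P→R = (1211, -828, 185).
Normal n = (P→Q) × (P→R) = (-386553.4, -153948.3, 1841335).
So ∂z/∂easting = −n_x/n_z = 0.20993106 and ∂z/∂northing = −n_y/n_z = 0.08360689.
Intercept c from P: 977.7 − 111643.01 − 528762.10 = −639427.42.
At (533355, 6324795): z = 111967.8 + 528796.5 − 639427.42 = 1336.8 m.

1337 m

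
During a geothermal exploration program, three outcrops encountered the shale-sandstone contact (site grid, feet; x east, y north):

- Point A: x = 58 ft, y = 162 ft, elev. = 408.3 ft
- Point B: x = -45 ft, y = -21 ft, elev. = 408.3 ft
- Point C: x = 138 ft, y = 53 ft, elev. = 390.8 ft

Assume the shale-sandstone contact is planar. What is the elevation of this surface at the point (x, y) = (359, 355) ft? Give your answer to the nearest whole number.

384 ft

Let the plane be z = a·x + b·y + c.
Point B−Point A: −103a − 183b = 0;  Point C−Point A: 80a − 109b = −17.5.
Solving gives a = −0.12381, b = 0.06968.
Then c = 408.3 − a·58 − b·162 = 404.19.
At (359, 355): z = −44.4 + 24.7 + 404.19 = 384.5 ft.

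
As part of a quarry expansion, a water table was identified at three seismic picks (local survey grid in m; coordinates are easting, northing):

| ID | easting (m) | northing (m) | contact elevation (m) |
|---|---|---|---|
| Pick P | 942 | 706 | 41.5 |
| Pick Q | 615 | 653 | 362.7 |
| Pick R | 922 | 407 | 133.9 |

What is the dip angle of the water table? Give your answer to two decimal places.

44.24°

Let the plane be z = a·easting + b·northing + c.
Pick Q−Pick P: −327a − 53b = 321.2;  Pick R−Pick P: −20a − 299b = 92.4.
Solving gives a = −0.94239, b = −0.24599.
Gradient magnitude |∇z| = √(a² + b²) = √(0.88810 + 0.06051) = 0.97397.
True dip = arctan(0.97397) = 44.24°, dipping toward ENE (azimuth ≈ 075°).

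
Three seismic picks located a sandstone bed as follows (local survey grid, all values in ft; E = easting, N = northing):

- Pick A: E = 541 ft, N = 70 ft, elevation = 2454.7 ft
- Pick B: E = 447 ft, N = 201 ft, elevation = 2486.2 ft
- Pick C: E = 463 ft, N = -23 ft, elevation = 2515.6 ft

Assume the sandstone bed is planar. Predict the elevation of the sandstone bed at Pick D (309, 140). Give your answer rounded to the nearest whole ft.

Let the plane be z = a·E + b·N + c.
Pick B−Pick A: −94a + 131b = 31.5;  Pick C−Pick A: −78a − 93b = 60.9.
Solving gives a = −0.57528, b = −0.17234.
Then c = 2454.7 − a·541 − b·70 = 2777.99.
At (309, 140): z = −177.8 − 24.1 + 2777.99 = 2576.1 ft.

2576 ft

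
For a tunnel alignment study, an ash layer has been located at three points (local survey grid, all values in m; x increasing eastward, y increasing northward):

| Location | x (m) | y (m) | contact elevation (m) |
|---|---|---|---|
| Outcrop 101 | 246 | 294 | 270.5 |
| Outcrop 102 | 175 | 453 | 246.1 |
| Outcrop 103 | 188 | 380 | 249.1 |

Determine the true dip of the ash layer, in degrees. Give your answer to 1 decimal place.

Two edge vectors: Outcrop 101→Outcrop 102 = (-71, 159, -24.4), Outcrop 101→Outcrop 103 = (-58, 86, -21.4).
Normal n = (Outcrop 101→Outcrop 102) × (Outcrop 101→Outcrop 103) = (-1304.2, -104.2, 3116).
So ∂z/∂x = −n_x/n_z = 0.41855 and ∂z/∂y = −n_y/n_z = 0.03344.
Gradient magnitude |∇z| = √(a² + b²) = √(0.17518 + 0.00112) = 0.41988.
True dip = arctan(0.41988) = 22.8°, dipping toward W (azimuth ≈ 265°).

22.8°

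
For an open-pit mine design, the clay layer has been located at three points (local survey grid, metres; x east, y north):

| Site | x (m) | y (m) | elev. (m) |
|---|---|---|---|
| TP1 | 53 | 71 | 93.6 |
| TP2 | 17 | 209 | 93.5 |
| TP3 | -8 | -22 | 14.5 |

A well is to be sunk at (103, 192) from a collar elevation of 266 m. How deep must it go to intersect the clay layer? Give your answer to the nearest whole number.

97 m

Two edge vectors: TP1→TP2 = (-36, 138, -0.1), TP1→TP3 = (-61, -93, -79.1).
Normal n = (TP1→TP2) × (TP1→TP3) = (-10925.1, -2841.5, 11766).
So ∂z/∂x = −n_x/n_z = 0.92853 and ∂z/∂y = −n_y/n_z = 0.24150.
Intercept c from TP1: 93.6 − 49.21 − 17.15 = 27.24.
At (103, 192): z_contact = 95.6 + 46.4 + 27.24 = 169.2 m.
Depth below ground = 266 − 169.2 = 97 m.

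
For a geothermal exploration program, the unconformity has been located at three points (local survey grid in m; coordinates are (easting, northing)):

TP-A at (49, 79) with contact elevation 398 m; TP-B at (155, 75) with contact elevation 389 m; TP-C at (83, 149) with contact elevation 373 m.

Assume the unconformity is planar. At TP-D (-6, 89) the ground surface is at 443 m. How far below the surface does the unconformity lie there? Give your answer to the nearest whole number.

Let the plane be z = a·E + b·N + c.
TP-B−TP-A: 106a − 4b = −9;  TP-C−TP-A: 34a + 70b = −25.
Solving gives a = −0.09661, b = −0.31022.
Then c = 398 − a·49 − b·79 = 427.24.
At (-6, 89): z_contact = 0.6 − 27.6 + 427.24 = 400.2 m.
Depth below ground = 443 − 400.2 = 43 m.

43 m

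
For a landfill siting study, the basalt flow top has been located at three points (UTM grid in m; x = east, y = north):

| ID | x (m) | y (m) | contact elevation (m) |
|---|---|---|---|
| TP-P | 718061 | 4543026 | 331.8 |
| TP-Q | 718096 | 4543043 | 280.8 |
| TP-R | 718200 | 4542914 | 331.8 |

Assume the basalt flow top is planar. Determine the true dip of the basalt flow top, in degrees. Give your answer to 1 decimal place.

55.4°

Two edge vectors: TP-P→TP-Q = (35, 17, -51), TP-P→TP-R = (139, -112, 0).
Normal n = (TP-P→TP-Q) × (TP-P→TP-R) = (-5712, -7089, -6283).
So ∂z/∂x = −n_x/n_z = −0.90912 and ∂z/∂y = −n_y/n_z = −1.12828.
Gradient magnitude |∇z| = √(a² + b²) = √(0.82650 + 1.27302) = 1.44897.
True dip = arctan(1.44897) = 55.4°, dipping toward NE (azimuth ≈ 039°).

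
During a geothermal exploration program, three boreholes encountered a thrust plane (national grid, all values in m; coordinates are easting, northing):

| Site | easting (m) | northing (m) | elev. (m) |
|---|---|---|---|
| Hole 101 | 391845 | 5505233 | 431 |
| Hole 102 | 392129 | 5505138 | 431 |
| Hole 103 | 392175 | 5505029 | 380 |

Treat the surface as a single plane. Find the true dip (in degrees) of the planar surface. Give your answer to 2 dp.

29.88°

Two edge vectors: Hole 101→Hole 102 = (284, -95, 0), Hole 101→Hole 103 = (330, -204, -51).
Normal n = (Hole 101→Hole 102) × (Hole 101→Hole 103) = (4845, 14484, -26586).
So ∂z/∂easting = −n_x/n_z = 0.18224 and ∂z/∂northing = −n_y/n_z = 0.54480.
Gradient magnitude |∇z| = √(a² + b²) = √(0.03321 + 0.29680) = 0.57447.
True dip = arctan(0.57447) = 29.88°, dipping toward SSW (azimuth ≈ 198°).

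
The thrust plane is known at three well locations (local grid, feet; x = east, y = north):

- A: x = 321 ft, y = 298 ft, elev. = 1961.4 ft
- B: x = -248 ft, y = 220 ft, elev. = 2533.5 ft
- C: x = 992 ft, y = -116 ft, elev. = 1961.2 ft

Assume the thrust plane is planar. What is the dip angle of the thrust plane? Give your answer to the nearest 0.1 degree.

Let the plane be z = a·x + b·y + c.
B−A: −569a − 78b = 572.1;  C−A: 671a − 414b = −0.2.
Solving gives a = −0.82272, b = −1.33296.
Gradient magnitude |∇z| = √(a² + b²) = √(0.67687 + 1.77679) = 1.56642.
True dip = arctan(1.56642) = 57.4°, dipping toward NNE (azimuth ≈ 032°).

57.4°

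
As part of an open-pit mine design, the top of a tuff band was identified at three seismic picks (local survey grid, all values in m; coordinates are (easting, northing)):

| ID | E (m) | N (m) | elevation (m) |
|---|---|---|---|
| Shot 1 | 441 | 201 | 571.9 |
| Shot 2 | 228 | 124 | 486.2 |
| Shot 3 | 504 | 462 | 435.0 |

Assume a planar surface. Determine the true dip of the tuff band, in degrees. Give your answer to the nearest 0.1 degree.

43.2°

Two edge vectors: Shot 1→Shot 2 = (-213, -77, -85.7), Shot 1→Shot 3 = (63, 261, -136.9).
Normal n = (Shot 1→Shot 2) × (Shot 1→Shot 3) = (32909, -34558.8, -50742).
So ∂z/∂E = −n_x/n_z = 0.64856 and ∂z/∂N = −n_y/n_z = −0.68107.
Gradient magnitude |∇z| = √(a² + b²) = √(0.42062 + 0.46385) = 0.94047.
True dip = arctan(0.94047) = 43.2°, dipping toward NW (azimuth ≈ 316°).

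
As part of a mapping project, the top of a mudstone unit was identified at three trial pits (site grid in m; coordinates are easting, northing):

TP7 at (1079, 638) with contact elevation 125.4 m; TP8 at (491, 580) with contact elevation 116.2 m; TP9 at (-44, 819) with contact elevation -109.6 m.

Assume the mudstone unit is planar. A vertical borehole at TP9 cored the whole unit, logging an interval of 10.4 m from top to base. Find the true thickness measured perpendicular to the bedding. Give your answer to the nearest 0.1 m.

Let the plane be z = a·easting + b·northing + c.
TP8−TP7: −588a − 58b = −9.2;  TP9−TP7: −1123a + 181b = −235.
Solving gives a = 0.08915, b = −0.74520.
|∇z| = √(a²+b²) = 0.75052, so dip δ = arctan(0.75052) = 36.89°.
True thickness = vertical thickness × cos δ = 10.4 × cos 36.89° = 8.3 m.

8.3 m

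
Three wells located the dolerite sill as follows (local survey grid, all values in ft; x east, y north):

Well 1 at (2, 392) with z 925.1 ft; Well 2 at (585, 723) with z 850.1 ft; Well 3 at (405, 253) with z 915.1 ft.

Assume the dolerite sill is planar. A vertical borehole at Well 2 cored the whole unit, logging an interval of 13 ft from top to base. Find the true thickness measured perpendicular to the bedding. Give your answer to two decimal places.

Let the plane be z = a·x + b·y + c.
Well 2−Well 1: 583a + 331b = −75;  Well 3−Well 1: 403a − 139b = −10.
Solving gives a = −0.06405, b = −0.11377.
|∇z| = √(a²+b²) = 0.13056, so dip δ = arctan(0.13056) = 7.44°.
True thickness = vertical thickness × cos δ = 13 × cos 7.44° = 12.89 ft.

12.89 ft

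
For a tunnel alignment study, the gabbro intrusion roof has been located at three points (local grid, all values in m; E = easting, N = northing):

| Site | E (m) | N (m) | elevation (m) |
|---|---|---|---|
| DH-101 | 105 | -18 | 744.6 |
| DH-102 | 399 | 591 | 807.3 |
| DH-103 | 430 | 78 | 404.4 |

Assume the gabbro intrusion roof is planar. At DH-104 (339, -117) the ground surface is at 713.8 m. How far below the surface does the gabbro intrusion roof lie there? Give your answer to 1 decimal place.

Two edge vectors: DH-101→DH-102 = (294, 609, 62.7), DH-101→DH-103 = (325, 96, -340.2).
Normal n = (DH-101→DH-102) × (DH-101→DH-103) = (-213201, 120396.3, -169701).
So ∂z/∂E = −n_x/n_z = −1.25633 and ∂z/∂N = −n_y/n_z = 0.70946.
Intercept c from DH-101: 744.6 + 131.91 + 12.77 = 889.29.
At (339, -117): z_contact = −425.90 − 83.01 + 889.29 = 380.38 m.
Depth below ground = 713.8 − 380.38 = 333.4 m.

333.4 m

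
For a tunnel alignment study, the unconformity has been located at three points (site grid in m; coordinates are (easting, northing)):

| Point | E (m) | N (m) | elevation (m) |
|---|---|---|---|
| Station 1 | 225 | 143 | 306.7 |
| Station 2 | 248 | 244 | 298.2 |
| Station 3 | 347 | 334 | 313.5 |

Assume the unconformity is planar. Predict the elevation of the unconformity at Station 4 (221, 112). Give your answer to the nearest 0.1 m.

310.2 m

Two edge vectors: Station 1→Station 2 = (23, 101, -8.5), Station 1→Station 3 = (122, 191, 6.8).
Normal n = (Station 1→Station 2) × (Station 1→Station 3) = (2310.3, -1193.4, -7929).
So ∂z/∂E = −n_x/n_z = 0.29137 and ∂z/∂N = −n_y/n_z = −0.15051.
Intercept c from Station 1: 306.7 − 65.56 + 21.52 = 262.66.
At (221, 112): z = 64.4 − 16.9 + 262.66 = 310.2 m.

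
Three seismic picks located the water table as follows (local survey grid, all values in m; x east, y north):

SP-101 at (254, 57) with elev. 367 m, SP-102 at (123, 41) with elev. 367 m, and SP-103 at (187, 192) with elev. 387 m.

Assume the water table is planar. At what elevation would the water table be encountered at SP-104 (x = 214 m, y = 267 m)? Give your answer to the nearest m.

Let the plane be z = a·x + b·y + c.
SP-102−SP-101: −131a − 16b = 0;  SP-103−SP-101: −67a + 135b = 20.
Solving gives a = −0.01706, b = 0.13968.
Then c = 367 − a·254 − b·57 = 363.37.
At (214, 267): z = −3.7 + 37.3 + 363.37 = 397.0 m.

397 m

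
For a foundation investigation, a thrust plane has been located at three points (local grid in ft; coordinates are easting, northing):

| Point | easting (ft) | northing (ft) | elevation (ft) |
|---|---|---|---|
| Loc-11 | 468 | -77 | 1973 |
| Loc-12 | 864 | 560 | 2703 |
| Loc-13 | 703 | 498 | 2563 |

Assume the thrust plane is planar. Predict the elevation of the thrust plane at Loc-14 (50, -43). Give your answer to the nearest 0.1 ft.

Two edge vectors: Loc-11→Loc-12 = (396, 637, 730), Loc-11→Loc-13 = (235, 575, 590).
Normal n = (Loc-11→Loc-12) × (Loc-11→Loc-13) = (-43920, -62090, 78005).
So ∂z/∂easting = −n_x/n_z = 0.56304 and ∂z/∂northing = −n_y/n_z = 0.79597.
Intercept c from Loc-11: 1973 − 263.50 + 61.29 = 1770.79.
At (50, -43): z = 28.2 − 34.2 + 1770.79 = 1764.7 ft.

1764.7 ft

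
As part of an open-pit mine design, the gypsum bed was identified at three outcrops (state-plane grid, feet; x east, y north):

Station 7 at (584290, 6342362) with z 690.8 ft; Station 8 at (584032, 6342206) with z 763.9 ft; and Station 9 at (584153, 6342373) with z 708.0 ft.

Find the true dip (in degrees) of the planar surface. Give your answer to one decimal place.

Two edge vectors: Station 7→Station 8 = (-258, -156, 73.1), Station 7→Station 9 = (-137, 11, 17.2).
Normal n = (Station 7→Station 8) × (Station 7→Station 9) = (-3487.3, -5577.1, -24210).
So ∂z/∂x = −n_x/n_z = −0.14404 and ∂z/∂y = −n_y/n_z = −0.23036.
Gradient magnitude |∇z| = √(a² + b²) = √(0.02075 + 0.05307) = 0.27169.
True dip = arctan(0.27169) = 15.2°, dipping toward NNE (azimuth ≈ 032°).

15.2°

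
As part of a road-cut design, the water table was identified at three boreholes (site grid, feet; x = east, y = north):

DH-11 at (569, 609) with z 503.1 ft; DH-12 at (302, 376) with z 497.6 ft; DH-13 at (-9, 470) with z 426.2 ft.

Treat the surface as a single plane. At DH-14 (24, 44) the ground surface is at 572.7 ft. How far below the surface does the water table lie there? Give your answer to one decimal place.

64.9 ft

Let the plane be z = a·x + b·y + c.
DH-12−DH-11: −267a − 233b = −5.5;  DH-13−DH-11: −578a − 139b = −76.9.
Solving gives a = 0.17582, b = −0.17787.
Then c = 503.1 − a·569 − b·609 = 511.38.
At (24, 44): z_contact = 4.22 − 7.83 + 511.38 = 507.78 ft.
Depth below ground = 572.7 − 507.78 = 64.9 ft.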